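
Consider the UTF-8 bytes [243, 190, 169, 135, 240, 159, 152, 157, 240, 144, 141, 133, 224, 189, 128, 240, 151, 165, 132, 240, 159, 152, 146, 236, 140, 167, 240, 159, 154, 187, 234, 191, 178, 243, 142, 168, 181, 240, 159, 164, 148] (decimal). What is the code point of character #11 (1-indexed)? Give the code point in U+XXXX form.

Offset 0: leading byte 0xF3 = 11110011 → 4-byte char #1 = F3 BE A9 87.
Offset 4: leading byte 0xF0 = 11110000 → 4-byte char #2 = F0 9F 98 9D.
Offset 8: leading byte 0xF0 = 11110000 → 4-byte char #3 = F0 90 8D 85.
Offset 12: leading byte 0xE0 = 11100000 → 3-byte char #4 = E0 BD 80.
Offset 15: leading byte 0xF0 = 11110000 → 4-byte char #5 = F0 97 A5 84.
Offset 19: leading byte 0xF0 = 11110000 → 4-byte char #6 = F0 9F 98 92.
Offset 23: leading byte 0xEC = 11101100 → 3-byte char #7 = EC 8C A7.
Offset 26: leading byte 0xF0 = 11110000 → 4-byte char #8 = F0 9F 9A BB.
Offset 30: leading byte 0xEA = 11101010 → 3-byte char #9 = EA BF B2.
Offset 33: leading byte 0xF3 = 11110011 → 4-byte char #10 = F3 8E A8 B5.
Offset 37: leading byte 0xF0 = 11110000 → 4-byte char #11 = F0 9F A4 94.
Leading byte 0xF0 = 11110000 matches 11110xxx → 4-byte sequence.
Byte 1: 0xF0 = 11110000, payload 000 (3 bits).
Byte 2: 0x9F = 10011111 (10xxxxxx ✓), payload 011111.
Byte 3: 0xA4 = 10100100 (10xxxxxx ✓), payload 100100.
Byte 4: 0x94 = 10010100 (10xxxxxx ✓), payload 010100.
Concatenate: 000011111100100010100 = 0x1F914 (21 bits → U+1F914).

U+1F914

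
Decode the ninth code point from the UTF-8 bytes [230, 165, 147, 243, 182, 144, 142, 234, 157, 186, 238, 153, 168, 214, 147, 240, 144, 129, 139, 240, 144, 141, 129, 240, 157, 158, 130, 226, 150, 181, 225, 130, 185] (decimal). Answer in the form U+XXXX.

U+25B5

Offset 0: leading byte 0xE6 = 11100110 → 3-byte char #1 = E6 A5 93.
Offset 3: leading byte 0xF3 = 11110011 → 4-byte char #2 = F3 B6 90 8E.
Offset 7: leading byte 0xEA = 11101010 → 3-byte char #3 = EA 9D BA.
Offset 10: leading byte 0xEE = 11101110 → 3-byte char #4 = EE 99 A8.
Offset 13: leading byte 0xD6 = 11010110 → 2-byte char #5 = D6 93.
Offset 15: leading byte 0xF0 = 11110000 → 4-byte char #6 = F0 90 81 8B.
Offset 19: leading byte 0xF0 = 11110000 → 4-byte char #7 = F0 90 8D 81.
Offset 23: leading byte 0xF0 = 11110000 → 4-byte char #8 = F0 9D 9E 82.
Offset 27: leading byte 0xE2 = 11100010 → 3-byte char #9 = E2 96 B5.
Leading byte 0xE2 = 11100010 matches 1110xxxx → 3-byte sequence.
Byte 1: 0xE2 = 11100010, payload 0010 (4 bits).
Byte 2: 0x96 = 10010110 (10xxxxxx ✓), payload 010110.
Byte 3: 0xB5 = 10110101 (10xxxxxx ✓), payload 110101.
Concatenate: 0010010110110101 = 0x25B5 (16 bits → U+25B5).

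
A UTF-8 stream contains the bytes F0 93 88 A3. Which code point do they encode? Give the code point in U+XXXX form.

U+13223

Leading byte 0xF0 = 11110000 matches 11110xxx → 4-byte sequence.
Byte 1: 0xF0 = 11110000, payload 000 (3 bits).
Byte 2: 0x93 = 10010011 (10xxxxxx ✓), payload 010011.
Byte 3: 0x88 = 10001000 (10xxxxxx ✓), payload 001000.
Byte 4: 0xA3 = 10100011 (10xxxxxx ✓), payload 100011.
Concatenate: 000010011001000100011 = 0x13223 (21 bits → U+13223).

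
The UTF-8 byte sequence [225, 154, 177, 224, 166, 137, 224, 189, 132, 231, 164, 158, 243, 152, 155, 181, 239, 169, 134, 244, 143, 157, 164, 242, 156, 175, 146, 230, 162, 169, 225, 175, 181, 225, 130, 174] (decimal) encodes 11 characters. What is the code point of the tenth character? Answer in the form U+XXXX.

Offset 0: leading byte 0xE1 = 11100001 → 3-byte char #1 = E1 9A B1.
Offset 3: leading byte 0xE0 = 11100000 → 3-byte char #2 = E0 A6 89.
Offset 6: leading byte 0xE0 = 11100000 → 3-byte char #3 = E0 BD 84.
Offset 9: leading byte 0xE7 = 11100111 → 3-byte char #4 = E7 A4 9E.
Offset 12: leading byte 0xF3 = 11110011 → 4-byte char #5 = F3 98 9B B5.
Offset 16: leading byte 0xEF = 11101111 → 3-byte char #6 = EF A9 86.
Offset 19: leading byte 0xF4 = 11110100 → 4-byte char #7 = F4 8F 9D A4.
Offset 23: leading byte 0xF2 = 11110010 → 4-byte char #8 = F2 9C AF 92.
Offset 27: leading byte 0xE6 = 11100110 → 3-byte char #9 = E6 A2 A9.
Offset 30: leading byte 0xE1 = 11100001 → 3-byte char #10 = E1 AF B5.
Leading byte 0xE1 = 11100001 matches 1110xxxx → 3-byte sequence.
Byte 1: 0xE1 = 11100001, payload 0001 (4 bits).
Byte 2: 0xAF = 10101111 (10xxxxxx ✓), payload 101111.
Byte 3: 0xB5 = 10110101 (10xxxxxx ✓), payload 110101.
Concatenate: 0001101111110101 = 0x1BF5 (16 bits → U+1BF5).

U+1BF5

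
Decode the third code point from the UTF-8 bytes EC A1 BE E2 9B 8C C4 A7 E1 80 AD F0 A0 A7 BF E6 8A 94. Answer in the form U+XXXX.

Offset 0: leading byte 0xEC = 11101100 → 3-byte char #1 = EC A1 BE.
Offset 3: leading byte 0xE2 = 11100010 → 3-byte char #2 = E2 9B 8C.
Offset 6: leading byte 0xC4 = 11000100 → 2-byte char #3 = C4 A7.
Leading byte 0xC4 = 11000100 matches 110xxxxx → 2-byte sequence.
Byte 1: 0xC4 = 11000100, payload 00100 (5 bits).
Byte 2: 0xA7 = 10100111 (10xxxxxx ✓), payload 100111.
Concatenate: 00100100111 = 0x127 (11 bits → U+0127).

U+0127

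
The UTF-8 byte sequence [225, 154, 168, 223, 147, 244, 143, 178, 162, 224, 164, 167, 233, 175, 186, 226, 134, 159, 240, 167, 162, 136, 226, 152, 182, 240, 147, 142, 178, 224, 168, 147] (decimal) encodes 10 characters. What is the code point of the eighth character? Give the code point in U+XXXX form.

U+2636

Offset 0: leading byte 0xE1 = 11100001 → 3-byte char #1 = E1 9A A8.
Offset 3: leading byte 0xDF = 11011111 → 2-byte char #2 = DF 93.
Offset 5: leading byte 0xF4 = 11110100 → 4-byte char #3 = F4 8F B2 A2.
Offset 9: leading byte 0xE0 = 11100000 → 3-byte char #4 = E0 A4 A7.
Offset 12: leading byte 0xE9 = 11101001 → 3-byte char #5 = E9 AF BA.
Offset 15: leading byte 0xE2 = 11100010 → 3-byte char #6 = E2 86 9F.
Offset 18: leading byte 0xF0 = 11110000 → 4-byte char #7 = F0 A7 A2 88.
Offset 22: leading byte 0xE2 = 11100010 → 3-byte char #8 = E2 98 B6.
Leading byte 0xE2 = 11100010 matches 1110xxxx → 3-byte sequence.
Byte 1: 0xE2 = 11100010, payload 0010 (4 bits).
Byte 2: 0x98 = 10011000 (10xxxxxx ✓), payload 011000.
Byte 3: 0xB6 = 10110110 (10xxxxxx ✓), payload 110110.
Concatenate: 0010011000110110 = 0x2636 (16 bits → U+2636).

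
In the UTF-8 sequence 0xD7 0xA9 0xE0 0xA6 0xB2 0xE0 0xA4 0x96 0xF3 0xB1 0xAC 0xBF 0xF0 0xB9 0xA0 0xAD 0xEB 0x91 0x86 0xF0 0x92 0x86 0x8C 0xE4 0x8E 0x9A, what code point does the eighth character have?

U+439A

Offset 0: leading byte 0xD7 = 11010111 → 2-byte char #1 = D7 A9.
Offset 2: leading byte 0xE0 = 11100000 → 3-byte char #2 = E0 A6 B2.
Offset 5: leading byte 0xE0 = 11100000 → 3-byte char #3 = E0 A4 96.
Offset 8: leading byte 0xF3 = 11110011 → 4-byte char #4 = F3 B1 AC BF.
Offset 12: leading byte 0xF0 = 11110000 → 4-byte char #5 = F0 B9 A0 AD.
Offset 16: leading byte 0xEB = 11101011 → 3-byte char #6 = EB 91 86.
Offset 19: leading byte 0xF0 = 11110000 → 4-byte char #7 = F0 92 86 8C.
Offset 23: leading byte 0xE4 = 11100100 → 3-byte char #8 = E4 8E 9A.
Leading byte 0xE4 = 11100100 matches 1110xxxx → 3-byte sequence.
Byte 1: 0xE4 = 11100100, payload 0100 (4 bits).
Byte 2: 0x8E = 10001110 (10xxxxxx ✓), payload 001110.
Byte 3: 0x9A = 10011010 (10xxxxxx ✓), payload 011010.
Concatenate: 0100001110011010 = 0x439A (16 bits → U+439A).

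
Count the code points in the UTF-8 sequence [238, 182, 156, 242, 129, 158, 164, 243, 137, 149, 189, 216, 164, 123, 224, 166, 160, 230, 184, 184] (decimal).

Byte at offset 0: 0xEE = 11101110 → 3-byte char (#1). Advance 3.
Byte at offset 3: 0xF2 = 11110010 → 4-byte char (#2). Advance 4.
Byte at offset 7: 0xF3 = 11110011 → 4-byte char (#3). Advance 4.
Byte at offset 11: 0xD8 = 11011000 → 2-byte char (#4). Advance 2.
Byte at offset 13: 0x7B = 01111011 → 1-byte char (#5). Advance 1.
Byte at offset 14: 0xE0 = 11100000 → 3-byte char (#6). Advance 3.
Byte at offset 17: 0xE6 = 11100110 → 3-byte char (#7). Advance 3.
Reached end at offset 20 after 7 code points.

7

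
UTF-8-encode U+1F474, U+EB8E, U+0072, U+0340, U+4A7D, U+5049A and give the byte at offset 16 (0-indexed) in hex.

U+1F474 → 4-byte form F0 9F 91 B4 at offsets 0–3.
U+EB8E → 3-byte form EE AE 8E at offsets 4–6.
U+0072 → 1-byte form 72 at offsets 7–7.
U+0340 → 2-byte form CD 80 at offsets 8–9.
U+4A7D → 3-byte form E4 A9 BD at offsets 10–12.
U+5049A → 4-byte form F1 90 92 9A at offsets 13–16.
Offset 16 falls in char 6's range; it's byte 4 of F1 90 92 9A = 0x9A.

0x9A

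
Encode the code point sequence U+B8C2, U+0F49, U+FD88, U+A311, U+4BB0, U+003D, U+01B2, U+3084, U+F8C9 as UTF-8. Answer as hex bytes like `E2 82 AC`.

EB A3 82 E0 BD 89 EF B6 88 EA 8C 91 E4 AE B0 3D C6 B2 E3 82 84 EF A3 89

U+B8C2: 3-byte form → EB A3 82.
U+0F49: 3-byte form → E0 BD 89.
U+FD88: 3-byte form → EF B6 88.
U+A311: 3-byte form → EA 8C 91.
U+4BB0: 3-byte form → E4 AE B0.
U+003D: 1-byte form → 3D.
U+01B2: 2-byte form → C6 B2.
U+3084: 3-byte form → E3 82 84.
U+F8C9: 3-byte form → EF A3 89.
Concatenated (24 bytes): EB A3 82 E0 BD 89 EF B6 88 EA 8C 91 E4 AE B0 3D C6 B2 E3 82 84 EF A3 89.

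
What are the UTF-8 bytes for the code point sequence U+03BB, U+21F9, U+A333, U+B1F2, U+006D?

U+03BB: 2-byte form → CE BB.
U+21F9: 3-byte form → E2 87 B9.
U+A333: 3-byte form → EA 8C B3.
U+B1F2: 3-byte form → EB 87 B2.
U+006D: 1-byte form → 6D.
Concatenated (12 bytes): CE BB E2 87 B9 EA 8C B3 EB 87 B2 6D.

CE BB E2 87 B9 EA 8C B3 EB 87 B2 6D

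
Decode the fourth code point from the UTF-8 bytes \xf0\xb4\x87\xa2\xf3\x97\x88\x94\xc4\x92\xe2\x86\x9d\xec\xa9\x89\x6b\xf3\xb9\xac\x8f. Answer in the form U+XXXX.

Offset 0: leading byte 0xF0 = 11110000 → 4-byte char #1 = F0 B4 87 A2.
Offset 4: leading byte 0xF3 = 11110011 → 4-byte char #2 = F3 97 88 94.
Offset 8: leading byte 0xC4 = 11000100 → 2-byte char #3 = C4 92.
Offset 10: leading byte 0xE2 = 11100010 → 3-byte char #4 = E2 86 9D.
Leading byte 0xE2 = 11100010 matches 1110xxxx → 3-byte sequence.
Byte 1: 0xE2 = 11100010, payload 0010 (4 bits).
Byte 2: 0x86 = 10000110 (10xxxxxx ✓), payload 000110.
Byte 3: 0x9D = 10011101 (10xxxxxx ✓), payload 011101.
Concatenate: 0010000110011101 = 0x219D (16 bits → U+219D).

U+219D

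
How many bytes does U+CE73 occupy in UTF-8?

3

U+CE73 = 0xCE73. UTF-8 uses 1 byte below 0x80, 2 below 0x800, 3 below 0x10000, 4 up to 0x10FFFF. 0xCE73 is in U+0800–U+FFFF → 3 bytes.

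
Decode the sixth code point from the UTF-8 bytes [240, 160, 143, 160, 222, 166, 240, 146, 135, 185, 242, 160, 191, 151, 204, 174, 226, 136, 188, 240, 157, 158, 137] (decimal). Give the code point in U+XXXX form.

Offset 0: leading byte 0xF0 = 11110000 → 4-byte char #1 = F0 A0 8F A0.
Offset 4: leading byte 0xDE = 11011110 → 2-byte char #2 = DE A6.
Offset 6: leading byte 0xF0 = 11110000 → 4-byte char #3 = F0 92 87 B9.
Offset 10: leading byte 0xF2 = 11110010 → 4-byte char #4 = F2 A0 BF 97.
Offset 14: leading byte 0xCC = 11001100 → 2-byte char #5 = CC AE.
Offset 16: leading byte 0xE2 = 11100010 → 3-byte char #6 = E2 88 BC.
Leading byte 0xE2 = 11100010 matches 1110xxxx → 3-byte sequence.
Byte 1: 0xE2 = 11100010, payload 0010 (4 bits).
Byte 2: 0x88 = 10001000 (10xxxxxx ✓), payload 001000.
Byte 3: 0xBC = 10111100 (10xxxxxx ✓), payload 111100.
Concatenate: 0010001000111100 = 0x223C (16 bits → U+223C).

U+223C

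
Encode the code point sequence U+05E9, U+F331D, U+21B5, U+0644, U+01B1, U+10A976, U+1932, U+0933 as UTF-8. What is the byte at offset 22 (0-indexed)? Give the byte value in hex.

U+05E9 → 2-byte form D7 A9 at offsets 0–1.
U+F331D → 4-byte form F3 B3 8C 9D at offsets 2–5.
U+21B5 → 3-byte form E2 86 B5 at offsets 6–8.
U+0644 → 2-byte form D9 84 at offsets 9–10.
U+01B1 → 2-byte form C6 B1 at offsets 11–12.
U+10A976 → 4-byte form F4 8A A5 B6 at offsets 13–16.
U+1932 → 3-byte form E1 A4 B2 at offsets 17–19.
U+0933 → 3-byte form E0 A4 B3 at offsets 20–22.
Offset 22 falls in char 8's range; it's byte 3 of E0 A4 B3 = 0xB3.

0xB3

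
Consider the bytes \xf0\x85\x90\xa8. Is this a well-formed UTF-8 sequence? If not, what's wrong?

Leading byte 0xF0 = 11110000 → 4-byte form.
Continuation bytes all match 10xxxxxx. Payload decodes to 0x5428.
But 0x5428 < 0x10000, the minimum for a 4-byte sequence — this is an overlong encoding.

invalid (overlong encoding)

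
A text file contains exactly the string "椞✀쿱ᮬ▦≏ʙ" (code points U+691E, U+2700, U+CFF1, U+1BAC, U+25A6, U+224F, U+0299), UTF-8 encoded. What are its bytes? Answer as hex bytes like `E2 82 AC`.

E6 A4 9E E2 9C 80 EC BF B1 E1 AE AC E2 96 A6 E2 89 8F CA 99

U+691E: 3-byte form → E6 A4 9E.
U+2700: 3-byte form → E2 9C 80.
U+CFF1: 3-byte form → EC BF B1.
U+1BAC: 3-byte form → E1 AE AC.
U+25A6: 3-byte form → E2 96 A6.
U+224F: 3-byte form → E2 89 8F.
U+0299: 2-byte form → CA 99.
Concatenated (20 bytes): E6 A4 9E E2 9C 80 EC BF B1 E1 AE AC E2 96 A6 E2 89 8F CA 99.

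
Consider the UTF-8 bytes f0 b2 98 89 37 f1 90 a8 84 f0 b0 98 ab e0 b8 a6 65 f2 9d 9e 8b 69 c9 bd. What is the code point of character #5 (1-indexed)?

U+0E26

Offset 0: leading byte 0xF0 = 11110000 → 4-byte char #1 = F0 B2 98 89.
Offset 4: leading byte 0x37 = 00110111 → 1-byte char #2 = 37.
Offset 5: leading byte 0xF1 = 11110001 → 4-byte char #3 = F1 90 A8 84.
Offset 9: leading byte 0xF0 = 11110000 → 4-byte char #4 = F0 B0 98 AB.
Offset 13: leading byte 0xE0 = 11100000 → 3-byte char #5 = E0 B8 A6.
Leading byte 0xE0 = 11100000 matches 1110xxxx → 3-byte sequence.
Byte 1: 0xE0 = 11100000, payload 0000 (4 bits).
Byte 2: 0xB8 = 10111000 (10xxxxxx ✓), payload 111000.
Byte 3: 0xA6 = 10100110 (10xxxxxx ✓), payload 100110.
Concatenate: 0000111000100110 = 0xE26 (16 bits → U+0E26).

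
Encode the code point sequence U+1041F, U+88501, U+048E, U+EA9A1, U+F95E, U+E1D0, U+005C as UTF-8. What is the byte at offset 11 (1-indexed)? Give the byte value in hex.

0xF3

1-indexed offset 11 is 0-indexed offset 10.
U+1041F → 4-byte form F0 90 90 9F at offsets 0–3.
U+88501 → 4-byte form F2 88 94 81 at offsets 4–7.
U+048E → 2-byte form D2 8E at offsets 8–9.
U+EA9A1 → 4-byte form F3 AA A6 A1 at offsets 10–13.
Offset 10 falls in char 4's range; it's byte 1 of F3 AA A6 A1 = 0xF3.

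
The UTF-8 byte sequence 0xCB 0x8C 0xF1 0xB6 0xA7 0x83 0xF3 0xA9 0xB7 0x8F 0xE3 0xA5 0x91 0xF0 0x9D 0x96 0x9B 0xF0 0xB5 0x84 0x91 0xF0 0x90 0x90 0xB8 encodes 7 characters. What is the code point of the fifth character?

Offset 0: leading byte 0xCB = 11001011 → 2-byte char #1 = CB 8C.
Offset 2: leading byte 0xF1 = 11110001 → 4-byte char #2 = F1 B6 A7 83.
Offset 6: leading byte 0xF3 = 11110011 → 4-byte char #3 = F3 A9 B7 8F.
Offset 10: leading byte 0xE3 = 11100011 → 3-byte char #4 = E3 A5 91.
Offset 13: leading byte 0xF0 = 11110000 → 4-byte char #5 = F0 9D 96 9B.
Leading byte 0xF0 = 11110000 matches 11110xxx → 4-byte sequence.
Byte 1: 0xF0 = 11110000, payload 000 (3 bits).
Byte 2: 0x9D = 10011101 (10xxxxxx ✓), payload 011101.
Byte 3: 0x96 = 10010110 (10xxxxxx ✓), payload 010110.
Byte 4: 0x9B = 10011011 (10xxxxxx ✓), payload 011011.
Concatenate: 000011101010110011011 = 0x1D59B (21 bits → U+1D59B).

U+1D59B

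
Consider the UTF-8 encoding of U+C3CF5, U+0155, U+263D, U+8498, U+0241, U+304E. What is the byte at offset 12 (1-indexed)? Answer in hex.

1-indexed offset 12 is 0-indexed offset 11.
U+C3CF5 → 4-byte form F3 83 B3 B5 at offsets 0–3.
U+0155 → 2-byte form C5 95 at offsets 4–5.
U+263D → 3-byte form E2 98 BD at offsets 6–8.
U+8498 → 3-byte form E8 92 98 at offsets 9–11.
Offset 11 falls in char 4's range; it's byte 3 of E8 92 98 = 0x98.

0x98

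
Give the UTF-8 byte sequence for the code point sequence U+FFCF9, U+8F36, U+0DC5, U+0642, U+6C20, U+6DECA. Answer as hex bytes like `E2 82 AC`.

F3 BF B3 B9 E8 BC B6 E0 B7 85 D9 82 E6 B0 A0 F1 AD BB 8A

U+FFCF9: 4-byte form → F3 BF B3 B9.
U+8F36: 3-byte form → E8 BC B6.
U+0DC5: 3-byte form → E0 B7 85.
U+0642: 2-byte form → D9 82.
U+6C20: 3-byte form → E6 B0 A0.
U+6DECA: 4-byte form → F1 AD BB 8A.
Concatenated (19 bytes): F3 BF B3 B9 E8 BC B6 E0 B7 85 D9 82 E6 B0 A0 F1 AD BB 8A.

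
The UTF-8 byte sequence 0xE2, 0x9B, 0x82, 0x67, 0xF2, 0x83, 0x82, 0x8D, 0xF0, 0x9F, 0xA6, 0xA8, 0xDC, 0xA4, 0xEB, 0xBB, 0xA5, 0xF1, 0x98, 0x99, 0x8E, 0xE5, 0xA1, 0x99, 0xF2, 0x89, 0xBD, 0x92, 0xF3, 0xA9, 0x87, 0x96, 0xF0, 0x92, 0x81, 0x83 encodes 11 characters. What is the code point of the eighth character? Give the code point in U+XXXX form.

U+5859

Offset 0: leading byte 0xE2 = 11100010 → 3-byte char #1 = E2 9B 82.
Offset 3: leading byte 0x67 = 01100111 → 1-byte char #2 = 67.
Offset 4: leading byte 0xF2 = 11110010 → 4-byte char #3 = F2 83 82 8D.
Offset 8: leading byte 0xF0 = 11110000 → 4-byte char #4 = F0 9F A6 A8.
Offset 12: leading byte 0xDC = 11011100 → 2-byte char #5 = DC A4.
Offset 14: leading byte 0xEB = 11101011 → 3-byte char #6 = EB BB A5.
Offset 17: leading byte 0xF1 = 11110001 → 4-byte char #7 = F1 98 99 8E.
Offset 21: leading byte 0xE5 = 11100101 → 3-byte char #8 = E5 A1 99.
Leading byte 0xE5 = 11100101 matches 1110xxxx → 3-byte sequence.
Byte 1: 0xE5 = 11100101, payload 0101 (4 bits).
Byte 2: 0xA1 = 10100001 (10xxxxxx ✓), payload 100001.
Byte 3: 0x99 = 10011001 (10xxxxxx ✓), payload 011001.
Concatenate: 0101100001011001 = 0x5859 (16 bits → U+5859).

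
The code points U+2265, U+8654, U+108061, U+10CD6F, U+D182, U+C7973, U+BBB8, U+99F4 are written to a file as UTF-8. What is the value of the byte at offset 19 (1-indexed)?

0x87

1-indexed offset 19 is 0-indexed offset 18.
U+2265 → 3-byte form E2 89 A5 at offsets 0–2.
U+8654 → 3-byte form E8 99 94 at offsets 3–5.
U+108061 → 4-byte form F4 88 81 A1 at offsets 6–9.
U+10CD6F → 4-byte form F4 8C B5 AF at offsets 10–13.
U+D182 → 3-byte form ED 86 82 at offsets 14–16.
U+C7973 → 4-byte form F3 87 A5 B3 at offsets 17–20.
Offset 18 falls in char 6's range; it's byte 2 of F3 87 A5 B3 = 0x87.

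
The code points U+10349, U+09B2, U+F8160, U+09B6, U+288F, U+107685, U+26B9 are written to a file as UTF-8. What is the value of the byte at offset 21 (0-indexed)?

0xE2

U+10349 → 4-byte form F0 90 8D 89 at offsets 0–3.
U+09B2 → 3-byte form E0 A6 B2 at offsets 4–6.
U+F8160 → 4-byte form F3 B8 85 A0 at offsets 7–10.
U+09B6 → 3-byte form E0 A6 B6 at offsets 11–13.
U+288F → 3-byte form E2 A2 8F at offsets 14–16.
U+107685 → 4-byte form F4 87 9A 85 at offsets 17–20.
U+26B9 → 3-byte form E2 9A B9 at offsets 21–23.
Offset 21 falls in char 7's range; it's byte 1 of E2 9A B9 = 0xE2.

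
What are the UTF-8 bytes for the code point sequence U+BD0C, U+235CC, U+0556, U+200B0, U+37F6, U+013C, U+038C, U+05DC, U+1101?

U+BD0C: 3-byte form → EB B4 8C.
U+235CC: 4-byte form → F0 A3 97 8C.
U+0556: 2-byte form → D5 96.
U+200B0: 4-byte form → F0 A0 82 B0.
U+37F6: 3-byte form → E3 9F B6.
U+013C: 2-byte form → C4 BC.
U+038C: 2-byte form → CE 8C.
U+05DC: 2-byte form → D7 9C.
U+1101: 3-byte form → E1 84 81.
Concatenated (25 bytes): EB B4 8C F0 A3 97 8C D5 96 F0 A0 82 B0 E3 9F B6 C4 BC CE 8C D7 9C E1 84 81.

EB B4 8C F0 A3 97 8C D5 96 F0 A0 82 B0 E3 9F B6 C4 BC CE 8C D7 9C E1 84 81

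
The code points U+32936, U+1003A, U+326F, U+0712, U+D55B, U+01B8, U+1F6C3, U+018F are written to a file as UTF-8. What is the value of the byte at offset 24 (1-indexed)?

0x8F

1-indexed offset 24 is 0-indexed offset 23.
U+32936 → 4-byte form F0 B2 A4 B6 at offsets 0–3.
U+1003A → 4-byte form F0 90 80 BA at offsets 4–7.
U+326F → 3-byte form E3 89 AF at offsets 8–10.
U+0712 → 2-byte form DC 92 at offsets 11–12.
U+D55B → 3-byte form ED 95 9B at offsets 13–15.
U+01B8 → 2-byte form C6 B8 at offsets 16–17.
U+1F6C3 → 4-byte form F0 9F 9B 83 at offsets 18–21.
U+018F → 2-byte form C6 8F at offsets 22–23.
Offset 23 falls in char 8's range; it's byte 2 of C6 8F = 0x8F.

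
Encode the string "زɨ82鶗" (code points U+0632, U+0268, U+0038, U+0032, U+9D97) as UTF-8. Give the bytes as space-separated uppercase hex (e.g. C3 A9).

U+0632: 2-byte form → D8 B2.
U+0268: 2-byte form → C9 A8.
U+0038: 1-byte form → 38.
U+0032: 1-byte form → 32.
U+9D97: 3-byte form → E9 B6 97.
Concatenated (9 bytes): D8 B2 C9 A8 38 32 E9 B6 97.

D8 B2 C9 A8 38 32 E9 B6 97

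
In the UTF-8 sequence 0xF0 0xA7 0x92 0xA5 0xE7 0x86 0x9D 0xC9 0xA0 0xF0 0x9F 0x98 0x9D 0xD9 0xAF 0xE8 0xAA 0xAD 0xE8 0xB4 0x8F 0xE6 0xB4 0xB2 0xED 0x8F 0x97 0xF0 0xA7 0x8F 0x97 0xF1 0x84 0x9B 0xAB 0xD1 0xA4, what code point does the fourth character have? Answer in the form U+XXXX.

U+1F61D

Offset 0: leading byte 0xF0 = 11110000 → 4-byte char #1 = F0 A7 92 A5.
Offset 4: leading byte 0xE7 = 11100111 → 3-byte char #2 = E7 86 9D.
Offset 7: leading byte 0xC9 = 11001001 → 2-byte char #3 = C9 A0.
Offset 9: leading byte 0xF0 = 11110000 → 4-byte char #4 = F0 9F 98 9D.
Leading byte 0xF0 = 11110000 matches 11110xxx → 4-byte sequence.
Byte 1: 0xF0 = 11110000, payload 000 (3 bits).
Byte 2: 0x9F = 10011111 (10xxxxxx ✓), payload 011111.
Byte 3: 0x98 = 10011000 (10xxxxxx ✓), payload 011000.
Byte 4: 0x9D = 10011101 (10xxxxxx ✓), payload 011101.
Concatenate: 000011111011000011101 = 0x1F61D (21 bits → U+1F61D).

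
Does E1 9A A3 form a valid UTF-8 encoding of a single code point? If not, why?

Leading byte 0xE1 = 11100001 → 3-byte form.
Continuation bytes 0x9A=10011010, 0xA3=10100011 all match 10xxxxxx.
Decoded value 0x16A3 is ≥ 0x800 (shortest form) and not a surrogate.

valid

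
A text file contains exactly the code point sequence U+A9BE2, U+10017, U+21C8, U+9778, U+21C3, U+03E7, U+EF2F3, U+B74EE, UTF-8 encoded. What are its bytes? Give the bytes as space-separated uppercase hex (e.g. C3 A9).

U+A9BE2: 4-byte form → F2 A9 AF A2.
U+10017: 4-byte form → F0 90 80 97.
U+21C8: 3-byte form → E2 87 88.
U+9778: 3-byte form → E9 9D B8.
U+21C3: 3-byte form → E2 87 83.
U+03E7: 2-byte form → CF A7.
U+EF2F3: 4-byte form → F3 AF 8B B3.
U+B74EE: 4-byte form → F2 B7 93 AE.
Concatenated (27 bytes): F2 A9 AF A2 F0 90 80 97 E2 87 88 E9 9D B8 E2 87 83 CF A7 F3 AF 8B B3 F2 B7 93 AE.

F2 A9 AF A2 F0 90 80 97 E2 87 88 E9 9D B8 E2 87 83 CF A7 F3 AF 8B B3 F2 B7 93 AE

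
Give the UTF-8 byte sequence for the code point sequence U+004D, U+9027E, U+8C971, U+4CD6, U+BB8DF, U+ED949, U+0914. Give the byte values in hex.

U+004D: 1-byte form → 4D.
U+9027E: 4-byte form → F2 90 89 BE.
U+8C971: 4-byte form → F2 8C A5 B1.
U+4CD6: 3-byte form → E4 B3 96.
U+BB8DF: 4-byte form → F2 BB A3 9F.
U+ED949: 4-byte form → F3 AD A5 89.
U+0914: 3-byte form → E0 A4 94.
Concatenated (23 bytes): 4D F2 90 89 BE F2 8C A5 B1 E4 B3 96 F2 BB A3 9F F3 AD A5 89 E0 A4 94.

4D F2 90 89 BE F2 8C A5 B1 E4 B3 96 F2 BB A3 9F F3 AD A5 89 E0 A4 94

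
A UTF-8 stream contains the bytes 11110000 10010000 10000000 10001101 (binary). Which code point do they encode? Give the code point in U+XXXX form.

U+1000D

Leading byte 0xF0 = 11110000 matches 11110xxx → 4-byte sequence.
Byte 1: 0xF0 = 11110000, payload 000 (3 bits).
Byte 2: 0x90 = 10010000 (10xxxxxx ✓), payload 010000.
Byte 3: 0x80 = 10000000 (10xxxxxx ✓), payload 000000.
Byte 4: 0x8D = 10001101 (10xxxxxx ✓), payload 001101.
Concatenate: 000010000000000001101 = 0x1000D (21 bits → U+1000D).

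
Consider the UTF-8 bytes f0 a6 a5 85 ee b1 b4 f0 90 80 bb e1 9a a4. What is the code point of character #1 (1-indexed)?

Offset 0: leading byte 0xF0 = 11110000 → 4-byte char #1 = F0 A6 A5 85.
Leading byte 0xF0 = 11110000 matches 11110xxx → 4-byte sequence.
Byte 1: 0xF0 = 11110000, payload 000 (3 bits).
Byte 2: 0xA6 = 10100110 (10xxxxxx ✓), payload 100110.
Byte 3: 0xA5 = 10100101 (10xxxxxx ✓), payload 100101.
Byte 4: 0x85 = 10000101 (10xxxxxx ✓), payload 000101.
Concatenate: 000100110100101000101 = 0x26945 (21 bits → U+26945).

U+26945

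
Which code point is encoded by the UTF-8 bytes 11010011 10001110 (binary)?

U+04CE

Leading byte 0xD3 = 11010011 matches 110xxxxx → 2-byte sequence.
Byte 1: 0xD3 = 11010011, payload 10011 (5 bits).
Byte 2: 0x8E = 10001110 (10xxxxxx ✓), payload 001110.
Concatenate: 10011001110 = 0x4CE (11 bits → U+04CE).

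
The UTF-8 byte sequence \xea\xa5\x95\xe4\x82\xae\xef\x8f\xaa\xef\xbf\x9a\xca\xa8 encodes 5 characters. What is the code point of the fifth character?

Offset 0: leading byte 0xEA = 11101010 → 3-byte char #1 = EA A5 95.
Offset 3: leading byte 0xE4 = 11100100 → 3-byte char #2 = E4 82 AE.
Offset 6: leading byte 0xEF = 11101111 → 3-byte char #3 = EF 8F AA.
Offset 9: leading byte 0xEF = 11101111 → 3-byte char #4 = EF BF 9A.
Offset 12: leading byte 0xCA = 11001010 → 2-byte char #5 = CA A8.
Leading byte 0xCA = 11001010 matches 110xxxxx → 2-byte sequence.
Byte 1: 0xCA = 11001010, payload 01010 (5 bits).
Byte 2: 0xA8 = 10101000 (10xxxxxx ✓), payload 101000.
Concatenate: 01010101000 = 0x2A8 (11 bits → U+02A8).

U+02A8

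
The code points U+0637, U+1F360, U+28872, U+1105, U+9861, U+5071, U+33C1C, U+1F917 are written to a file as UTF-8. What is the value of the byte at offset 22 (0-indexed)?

U+0637 → 2-byte form D8 B7 at offsets 0–1.
U+1F360 → 4-byte form F0 9F 8D A0 at offsets 2–5.
U+28872 → 4-byte form F0 A8 A1 B2 at offsets 6–9.
U+1105 → 3-byte form E1 84 85 at offsets 10–12.
U+9861 → 3-byte form E9 A1 A1 at offsets 13–15.
U+5071 → 3-byte form E5 81 B1 at offsets 16–18.
U+33C1C → 4-byte form F0 B3 B0 9C at offsets 19–22.
Offset 22 falls in char 7's range; it's byte 4 of F0 B3 B0 9C = 0x9C.

0x9C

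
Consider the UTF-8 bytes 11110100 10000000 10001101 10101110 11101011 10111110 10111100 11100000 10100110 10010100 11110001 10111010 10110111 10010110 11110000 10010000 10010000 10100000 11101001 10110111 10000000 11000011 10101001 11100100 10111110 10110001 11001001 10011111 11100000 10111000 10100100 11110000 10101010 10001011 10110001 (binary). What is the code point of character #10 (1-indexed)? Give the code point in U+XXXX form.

Offset 0: leading byte 0xF4 = 11110100 → 4-byte char #1 = F4 80 8D AE.
Offset 4: leading byte 0xEB = 11101011 → 3-byte char #2 = EB BE BC.
Offset 7: leading byte 0xE0 = 11100000 → 3-byte char #3 = E0 A6 94.
Offset 10: leading byte 0xF1 = 11110001 → 4-byte char #4 = F1 BA B7 96.
Offset 14: leading byte 0xF0 = 11110000 → 4-byte char #5 = F0 90 90 A0.
Offset 18: leading byte 0xE9 = 11101001 → 3-byte char #6 = E9 B7 80.
Offset 21: leading byte 0xC3 = 11000011 → 2-byte char #7 = C3 A9.
Offset 23: leading byte 0xE4 = 11100100 → 3-byte char #8 = E4 BE B1.
Offset 26: leading byte 0xC9 = 11001001 → 2-byte char #9 = C9 9F.
Offset 28: leading byte 0xE0 = 11100000 → 3-byte char #10 = E0 B8 A4.
Leading byte 0xE0 = 11100000 matches 1110xxxx → 3-byte sequence.
Byte 1: 0xE0 = 11100000, payload 0000 (4 bits).
Byte 2: 0xB8 = 10111000 (10xxxxxx ✓), payload 111000.
Byte 3: 0xA4 = 10100100 (10xxxxxx ✓), payload 100100.
Concatenate: 0000111000100100 = 0xE24 (16 bits → U+0E24).

U+0E24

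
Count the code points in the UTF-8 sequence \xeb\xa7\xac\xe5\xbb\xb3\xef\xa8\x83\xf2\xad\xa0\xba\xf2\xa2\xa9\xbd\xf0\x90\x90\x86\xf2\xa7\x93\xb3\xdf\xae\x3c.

9

Byte at offset 0: 0xEB = 11101011 → 3-byte char (#1). Advance 3.
Byte at offset 3: 0xE5 = 11100101 → 3-byte char (#2). Advance 3.
Byte at offset 6: 0xEF = 11101111 → 3-byte char (#3). Advance 3.
Byte at offset 9: 0xF2 = 11110010 → 4-byte char (#4). Advance 4.
Byte at offset 13: 0xF2 = 11110010 → 4-byte char (#5). Advance 4.
Byte at offset 17: 0xF0 = 11110000 → 4-byte char (#6). Advance 4.
Byte at offset 21: 0xF2 = 11110010 → 4-byte char (#7). Advance 4.
Byte at offset 25: 0xDF = 11011111 → 2-byte char (#8). Advance 2.
Byte at offset 27: 0x3C = 00111100 → 1-byte char (#9). Advance 1.
Reached end at offset 28 after 9 code points.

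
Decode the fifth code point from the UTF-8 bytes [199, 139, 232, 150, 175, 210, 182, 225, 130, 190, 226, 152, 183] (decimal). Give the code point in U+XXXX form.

U+2637

Offset 0: leading byte 0xC7 = 11000111 → 2-byte char #1 = C7 8B.
Offset 2: leading byte 0xE8 = 11101000 → 3-byte char #2 = E8 96 AF.
Offset 5: leading byte 0xD2 = 11010010 → 2-byte char #3 = D2 B6.
Offset 7: leading byte 0xE1 = 11100001 → 3-byte char #4 = E1 82 BE.
Offset 10: leading byte 0xE2 = 11100010 → 3-byte char #5 = E2 98 B7.
Leading byte 0xE2 = 11100010 matches 1110xxxx → 3-byte sequence.
Byte 1: 0xE2 = 11100010, payload 0010 (4 bits).
Byte 2: 0x98 = 10011000 (10xxxxxx ✓), payload 011000.
Byte 3: 0xB7 = 10110111 (10xxxxxx ✓), payload 110111.
Concatenate: 0010011000110111 = 0x2637 (16 bits → U+2637).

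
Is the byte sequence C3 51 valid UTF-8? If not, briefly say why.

invalid (non-continuation byte where continuation expected)

Leading byte 0xC3 = 11000011 → 2-byte form.
Byte 2 is 0x51 = 01010001, which is not 10xxxxxx — expected a continuation byte.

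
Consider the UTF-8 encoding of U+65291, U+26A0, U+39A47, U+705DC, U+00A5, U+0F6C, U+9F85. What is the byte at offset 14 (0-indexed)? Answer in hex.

U+65291 → 4-byte form F1 A5 8A 91 at offsets 0–3.
U+26A0 → 3-byte form E2 9A A0 at offsets 4–6.
U+39A47 → 4-byte form F0 B9 A9 87 at offsets 7–10.
U+705DC → 4-byte form F1 B0 97 9C at offsets 11–14.
Offset 14 falls in char 4's range; it's byte 4 of F1 B0 97 9C = 0x9C.

0x9C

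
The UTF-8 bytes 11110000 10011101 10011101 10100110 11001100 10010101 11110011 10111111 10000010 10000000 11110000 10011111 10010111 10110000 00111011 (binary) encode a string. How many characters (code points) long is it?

5

Byte at offset 0: 0xF0 = 11110000 → 4-byte char (#1). Advance 4.
Byte at offset 4: 0xCC = 11001100 → 2-byte char (#2). Advance 2.
Byte at offset 6: 0xF3 = 11110011 → 4-byte char (#3). Advance 4.
Byte at offset 10: 0xF0 = 11110000 → 4-byte char (#4). Advance 4.
Byte at offset 14: 0x3B = 00111011 → 1-byte char (#5). Advance 1.
Reached end at offset 15 after 5 code points.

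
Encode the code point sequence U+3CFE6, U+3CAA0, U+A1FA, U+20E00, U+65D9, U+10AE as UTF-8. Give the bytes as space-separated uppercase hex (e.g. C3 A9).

U+3CFE6: 4-byte form → F0 BC BF A6.
U+3CAA0: 4-byte form → F0 BC AA A0.
U+A1FA: 3-byte form → EA 87 BA.
U+20E00: 4-byte form → F0 A0 B8 80.
U+65D9: 3-byte form → E6 97 99.
U+10AE: 3-byte form → E1 82 AE.
Concatenated (21 bytes): F0 BC BF A6 F0 BC AA A0 EA 87 BA F0 A0 B8 80 E6 97 99 E1 82 AE.

F0 BC BF A6 F0 BC AA A0 EA 87 BA F0 A0 B8 80 E6 97 99 E1 82 AE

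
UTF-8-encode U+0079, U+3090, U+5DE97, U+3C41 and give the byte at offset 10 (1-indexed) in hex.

1-indexed offset 10 is 0-indexed offset 9.
U+0079 → 1-byte form 79 at offsets 0–0.
U+3090 → 3-byte form E3 82 90 at offsets 1–3.
U+5DE97 → 4-byte form F1 9D BA 97 at offsets 4–7.
U+3C41 → 3-byte form E3 B1 81 at offsets 8–10.
Offset 9 falls in char 4's range; it's byte 2 of E3 B1 81 = 0xB1.

0xB1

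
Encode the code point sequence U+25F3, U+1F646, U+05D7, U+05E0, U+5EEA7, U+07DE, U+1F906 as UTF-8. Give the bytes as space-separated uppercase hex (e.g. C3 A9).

U+25F3: 3-byte form → E2 97 B3.
U+1F646: 4-byte form → F0 9F 99 86.
U+05D7: 2-byte form → D7 97.
U+05E0: 2-byte form → D7 A0.
U+5EEA7: 4-byte form → F1 9E BA A7.
U+07DE: 2-byte form → DF 9E.
U+1F906: 4-byte form → F0 9F A4 86.
Concatenated (21 bytes): E2 97 B3 F0 9F 99 86 D7 97 D7 A0 F1 9E BA A7 DF 9E F0 9F A4 86.

E2 97 B3 F0 9F 99 86 D7 97 D7 A0 F1 9E BA A7 DF 9E F0 9F A4 86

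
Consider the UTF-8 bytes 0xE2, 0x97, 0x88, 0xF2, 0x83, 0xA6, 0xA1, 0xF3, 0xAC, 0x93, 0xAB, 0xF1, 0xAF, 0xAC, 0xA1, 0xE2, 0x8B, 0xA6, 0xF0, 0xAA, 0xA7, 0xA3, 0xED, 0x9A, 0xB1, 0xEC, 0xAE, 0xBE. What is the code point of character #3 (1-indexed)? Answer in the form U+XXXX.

Offset 0: leading byte 0xE2 = 11100010 → 3-byte char #1 = E2 97 88.
Offset 3: leading byte 0xF2 = 11110010 → 4-byte char #2 = F2 83 A6 A1.
Offset 7: leading byte 0xF3 = 11110011 → 4-byte char #3 = F3 AC 93 AB.
Leading byte 0xF3 = 11110011 matches 11110xxx → 4-byte sequence.
Byte 1: 0xF3 = 11110011, payload 011 (3 bits).
Byte 2: 0xAC = 10101100 (10xxxxxx ✓), payload 101100.
Byte 3: 0x93 = 10010011 (10xxxxxx ✓), payload 010011.
Byte 4: 0xAB = 10101011 (10xxxxxx ✓), payload 101011.
Concatenate: 011101100010011101011 = 0xEC4EB (21 bits → U+EC4EB).

U+EC4EB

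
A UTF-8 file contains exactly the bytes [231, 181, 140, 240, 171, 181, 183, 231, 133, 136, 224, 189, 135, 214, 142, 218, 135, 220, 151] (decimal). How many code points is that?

7

Byte at offset 0: 0xE7 = 11100111 → 3-byte char (#1). Advance 3.
Byte at offset 3: 0xF0 = 11110000 → 4-byte char (#2). Advance 4.
Byte at offset 7: 0xE7 = 11100111 → 3-byte char (#3). Advance 3.
Byte at offset 10: 0xE0 = 11100000 → 3-byte char (#4). Advance 3.
Byte at offset 13: 0xD6 = 11010110 → 2-byte char (#5). Advance 2.
Byte at offset 15: 0xDA = 11011010 → 2-byte char (#6). Advance 2.
Byte at offset 17: 0xDC = 11011100 → 2-byte char (#7). Advance 2.
Reached end at offset 19 after 7 code points.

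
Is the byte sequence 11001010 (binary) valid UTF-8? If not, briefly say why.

Leading byte 0xCA = 11001010 → 2-byte form, but only 1 byte is present.

invalid (sequence truncated)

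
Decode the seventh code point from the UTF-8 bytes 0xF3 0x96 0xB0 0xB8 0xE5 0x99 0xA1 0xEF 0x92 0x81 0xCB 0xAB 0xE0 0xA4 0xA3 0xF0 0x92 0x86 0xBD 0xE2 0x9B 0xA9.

U+26E9

Offset 0: leading byte 0xF3 = 11110011 → 4-byte char #1 = F3 96 B0 B8.
Offset 4: leading byte 0xE5 = 11100101 → 3-byte char #2 = E5 99 A1.
Offset 7: leading byte 0xEF = 11101111 → 3-byte char #3 = EF 92 81.
Offset 10: leading byte 0xCB = 11001011 → 2-byte char #4 = CB AB.
Offset 12: leading byte 0xE0 = 11100000 → 3-byte char #5 = E0 A4 A3.
Offset 15: leading byte 0xF0 = 11110000 → 4-byte char #6 = F0 92 86 BD.
Offset 19: leading byte 0xE2 = 11100010 → 3-byte char #7 = E2 9B A9.
Leading byte 0xE2 = 11100010 matches 1110xxxx → 3-byte sequence.
Byte 1: 0xE2 = 11100010, payload 0010 (4 bits).
Byte 2: 0x9B = 10011011 (10xxxxxx ✓), payload 011011.
Byte 3: 0xA9 = 10101001 (10xxxxxx ✓), payload 101001.
Concatenate: 0010011011101001 = 0x26E9 (16 bits → U+26E9).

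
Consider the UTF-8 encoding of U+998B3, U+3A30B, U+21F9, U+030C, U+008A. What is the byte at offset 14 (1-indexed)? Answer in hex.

0xC2

1-indexed offset 14 is 0-indexed offset 13.
U+998B3 → 4-byte form F2 99 A2 B3 at offsets 0–3.
U+3A30B → 4-byte form F0 BA 8C 8B at offsets 4–7.
U+21F9 → 3-byte form E2 87 B9 at offsets 8–10.
U+030C → 2-byte form CC 8C at offsets 11–12.
U+008A → 2-byte form C2 8A at offsets 13–14.
Offset 13 falls in char 5's range; it's byte 1 of C2 8A = 0xC2.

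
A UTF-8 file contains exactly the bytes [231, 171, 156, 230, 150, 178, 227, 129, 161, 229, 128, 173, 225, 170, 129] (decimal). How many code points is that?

5

Byte at offset 0: 0xE7 = 11100111 → 3-byte char (#1). Advance 3.
Byte at offset 3: 0xE6 = 11100110 → 3-byte char (#2). Advance 3.
Byte at offset 6: 0xE3 = 11100011 → 3-byte char (#3). Advance 3.
Byte at offset 9: 0xE5 = 11100101 → 3-byte char (#4). Advance 3.
Byte at offset 12: 0xE1 = 11100001 → 3-byte char (#5). Advance 3.
Reached end at offset 15 after 5 code points.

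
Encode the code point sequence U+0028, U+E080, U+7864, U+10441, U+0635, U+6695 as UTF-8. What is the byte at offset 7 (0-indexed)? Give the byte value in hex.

U+0028 → 1-byte form 28 at offsets 0–0.
U+E080 → 3-byte form EE 82 80 at offsets 1–3.
U+7864 → 3-byte form E7 A1 A4 at offsets 4–6.
U+10441 → 4-byte form F0 90 91 81 at offsets 7–10.
Offset 7 falls in char 4's range; it's byte 1 of F0 90 91 81 = 0xF0.

0xF0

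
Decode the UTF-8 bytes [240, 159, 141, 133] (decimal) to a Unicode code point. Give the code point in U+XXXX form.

U+1F345

Leading byte 0xF0 = 11110000 matches 11110xxx → 4-byte sequence.
Byte 1: 0xF0 = 11110000, payload 000 (3 bits).
Byte 2: 0x9F = 10011111 (10xxxxxx ✓), payload 011111.
Byte 3: 0x8D = 10001101 (10xxxxxx ✓), payload 001101.
Byte 4: 0x85 = 10000101 (10xxxxxx ✓), payload 000101.
Concatenate: 000011111001101000101 = 0x1F345 (21 bits → U+1F345).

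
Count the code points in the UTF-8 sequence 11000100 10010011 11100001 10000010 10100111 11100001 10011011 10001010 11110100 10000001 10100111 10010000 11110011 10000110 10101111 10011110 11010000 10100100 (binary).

6

Byte at offset 0: 0xC4 = 11000100 → 2-byte char (#1). Advance 2.
Byte at offset 2: 0xE1 = 11100001 → 3-byte char (#2). Advance 3.
Byte at offset 5: 0xE1 = 11100001 → 3-byte char (#3). Advance 3.
Byte at offset 8: 0xF4 = 11110100 → 4-byte char (#4). Advance 4.
Byte at offset 12: 0xF3 = 11110011 → 4-byte char (#5). Advance 4.
Byte at offset 16: 0xD0 = 11010000 → 2-byte char (#6). Advance 2.
Reached end at offset 18 after 6 code points.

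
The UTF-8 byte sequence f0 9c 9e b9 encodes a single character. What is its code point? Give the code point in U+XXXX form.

U+1C7B9

Leading byte 0xF0 = 11110000 matches 11110xxx → 4-byte sequence.
Byte 1: 0xF0 = 11110000, payload 000 (3 bits).
Byte 2: 0x9C = 10011100 (10xxxxxx ✓), payload 011100.
Byte 3: 0x9E = 10011110 (10xxxxxx ✓), payload 011110.
Byte 4: 0xB9 = 10111001 (10xxxxxx ✓), payload 111001.
Concatenate: 000011100011110111001 = 0x1C7B9 (21 bits → U+1C7B9).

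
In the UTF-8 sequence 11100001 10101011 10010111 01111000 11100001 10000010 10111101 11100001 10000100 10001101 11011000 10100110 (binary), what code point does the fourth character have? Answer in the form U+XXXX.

U+110D

Offset 0: leading byte 0xE1 = 11100001 → 3-byte char #1 = E1 AB 97.
Offset 3: leading byte 0x78 = 01111000 → 1-byte char #2 = 78.
Offset 4: leading byte 0xE1 = 11100001 → 3-byte char #3 = E1 82 BD.
Offset 7: leading byte 0xE1 = 11100001 → 3-byte char #4 = E1 84 8D.
Leading byte 0xE1 = 11100001 matches 1110xxxx → 3-byte sequence.
Byte 1: 0xE1 = 11100001, payload 0001 (4 bits).
Byte 2: 0x84 = 10000100 (10xxxxxx ✓), payload 000100.
Byte 3: 0x8D = 10001101 (10xxxxxx ✓), payload 001101.
Concatenate: 0001000100001101 = 0x110D (16 bits → U+110D).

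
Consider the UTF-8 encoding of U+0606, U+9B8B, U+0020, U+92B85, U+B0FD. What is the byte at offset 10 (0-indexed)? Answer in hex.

U+0606 → 2-byte form D8 86 at offsets 0–1.
U+9B8B → 3-byte form E9 AE 8B at offsets 2–4.
U+0020 → 1-byte form 20 at offsets 5–5.
U+92B85 → 4-byte form F2 92 AE 85 at offsets 6–9.
U+B0FD → 3-byte form EB 83 BD at offsets 10–12.
Offset 10 falls in char 5's range; it's byte 1 of EB 83 BD = 0xEB.

0xEB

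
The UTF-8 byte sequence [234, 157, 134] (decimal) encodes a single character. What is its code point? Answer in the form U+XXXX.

Leading byte 0xEA = 11101010 matches 1110xxxx → 3-byte sequence.
Byte 1: 0xEA = 11101010, payload 1010 (4 bits).
Byte 2: 0x9D = 10011101 (10xxxxxx ✓), payload 011101.
Byte 3: 0x86 = 10000110 (10xxxxxx ✓), payload 000110.
Concatenate: 1010011101000110 = 0xA746 (16 bits → U+A746).

U+A746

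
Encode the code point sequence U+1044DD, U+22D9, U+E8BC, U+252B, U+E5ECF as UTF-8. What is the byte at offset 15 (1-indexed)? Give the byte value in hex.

1-indexed offset 15 is 0-indexed offset 14.
U+1044DD → 4-byte form F4 84 93 9D at offsets 0–3.
U+22D9 → 3-byte form E2 8B 99 at offsets 4–6.
U+E8BC → 3-byte form EE A2 BC at offsets 7–9.
U+252B → 3-byte form E2 94 AB at offsets 10–12.
U+E5ECF → 4-byte form F3 A5 BB 8F at offsets 13–16.
Offset 14 falls in char 5's range; it's byte 2 of F3 A5 BB 8F = 0xA5.

0xA5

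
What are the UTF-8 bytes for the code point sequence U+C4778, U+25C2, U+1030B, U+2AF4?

U+C4778: 4-byte form → F3 84 9D B8.
U+25C2: 3-byte form → E2 97 82.
U+1030B: 4-byte form → F0 90 8C 8B.
U+2AF4: 3-byte form → E2 AB B4.
Concatenated (14 bytes): F3 84 9D B8 E2 97 82 F0 90 8C 8B E2 AB B4.

F3 84 9D B8 E2 97 82 F0 90 8C 8B E2 AB B4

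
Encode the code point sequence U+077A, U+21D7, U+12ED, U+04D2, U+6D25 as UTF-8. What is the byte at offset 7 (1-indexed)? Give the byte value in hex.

1-indexed offset 7 is 0-indexed offset 6.
U+077A → 2-byte form DD BA at offsets 0–1.
U+21D7 → 3-byte form E2 87 97 at offsets 2–4.
U+12ED → 3-byte form E1 8B AD at offsets 5–7.
Offset 6 falls in char 3's range; it's byte 2 of E1 8B AD = 0x8B.

0x8B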